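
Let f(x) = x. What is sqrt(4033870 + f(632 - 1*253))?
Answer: sqrt(4034249) ≈ 2008.5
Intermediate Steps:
sqrt(4033870 + f(632 - 1*253)) = sqrt(4033870 + (632 - 1*253)) = sqrt(4033870 + (632 - 253)) = sqrt(4033870 + 379) = sqrt(4034249)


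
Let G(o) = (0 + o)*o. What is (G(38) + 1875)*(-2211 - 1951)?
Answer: -13813678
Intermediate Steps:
G(o) = o**2 (G(o) = o*o = o**2)
(G(38) + 1875)*(-2211 - 1951) = (38**2 + 1875)*(-2211 - 1951) = (1444 + 1875)*(-4162) = 3319*(-4162) = -13813678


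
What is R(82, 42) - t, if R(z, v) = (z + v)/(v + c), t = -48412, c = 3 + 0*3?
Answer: 2178664/45 ≈ 48415.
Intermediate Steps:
c = 3 (c = 3 + 0 = 3)
R(z, v) = (v + z)/(3 + v) (R(z, v) = (z + v)/(v + 3) = (v + z)/(3 + v))
R(82, 42) - t = (42 + 82)/(3 + 42) - 1*(-48412) = 124/45 + 48412 = 2178664/45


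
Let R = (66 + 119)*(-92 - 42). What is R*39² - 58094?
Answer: -37763684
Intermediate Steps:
R = -24790 (R = 185*(-134) = -24790)
R*39² - 58094 = -24790*39² - 58094 = -24790*1521 - 58094 = -37705590 - 58094 = -37763684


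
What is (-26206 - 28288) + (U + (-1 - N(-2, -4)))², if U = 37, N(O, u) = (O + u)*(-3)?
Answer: -54170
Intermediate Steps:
N(O, u) = -3*O - 3*u
(-26206 - 28288) + (U + (-1 - N(-2, -4)))² = (-26206 - 28288) + (37 + (-1 - (-3*(-2) - 3*(-4))))² = -54494 + (37 + (-1 - (6 + 12)))² = -54494 + (37 + (-1 - 1*18))² = -54494 + (37 + (-1 - 18))² = -54494 + (37 - 19)² = -54494 + 18² = -54494 + 324 = -54170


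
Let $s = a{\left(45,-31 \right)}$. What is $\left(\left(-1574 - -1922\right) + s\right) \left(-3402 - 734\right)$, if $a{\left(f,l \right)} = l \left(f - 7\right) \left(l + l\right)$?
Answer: $-303516224$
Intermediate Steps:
$a{\left(f,l \right)} = 2 l^{2} \left(-7 + f\right)$ ($a{\left(f,l \right)} = l \left(-7 + f\right) 2 l = l 2 l \left(-7 + f\right) = 2 l^{2} \left(-7 + f\right)$)
$s = 73036$ ($s = 2 \left(-31\right)^{2} \left(-7 + 45\right) = 2 \cdot 961 \cdot 38 = 73036$)
$\left(\left(-1574 - -1922\right) + s\right) \left(-3402 - 734\right) = \left(\left(-1574 - -1922\right) + 73036\right) \left(-3402 - 734\right) = \left(\left(-1574 + 1922\right) + 73036\right) \left(-4136\right) = \left(348 + 73036\right) \left(-4136\right) = 73384 \left(-4136\right) = -303516224$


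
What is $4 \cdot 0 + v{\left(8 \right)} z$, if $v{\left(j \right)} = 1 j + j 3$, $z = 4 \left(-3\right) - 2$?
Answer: $-448$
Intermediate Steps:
$z = -14$ ($z = -12 - 2 = -14$)
$v{\left(j \right)} = 4 j$ ($v{\left(j \right)} = j + 3 j = 4 j$)
$4 \cdot 0 + v{\left(8 \right)} z = 4 \cdot 0 + 4 \cdot 8 \left(-14\right) = 0 + 32 \left(-14\right) = 0 - 448 = -448$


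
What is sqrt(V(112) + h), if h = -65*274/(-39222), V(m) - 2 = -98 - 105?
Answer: I*sqrt(8569802174)/6537 ≈ 14.161*I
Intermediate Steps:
V(m) = -201 (V(m) = 2 + (-98 - 105) = 2 - 203 = -201)
h = 8905/19611 (h = -17810*(-1/39222) = 8905/19611 ≈ 0.45408)
sqrt(V(112) + h) = sqrt(-201 + 8905/19611) = sqrt(-3932906/19611) = I*sqrt(8569802174)/6537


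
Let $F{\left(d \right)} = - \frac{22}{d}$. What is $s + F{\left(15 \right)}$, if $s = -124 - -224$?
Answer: $\frac{1478}{15} \approx 98.533$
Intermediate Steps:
$s = 100$ ($s = -124 + 224 = 100$)
$s + F{\left(15 \right)} = 100 - \frac{22}{15} = \frac{1478}{15}$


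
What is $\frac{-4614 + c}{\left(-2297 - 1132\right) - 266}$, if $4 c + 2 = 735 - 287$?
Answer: $\frac{1801}{1478} \approx 1.2185$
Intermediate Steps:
$c = \frac{223}{2}$ ($c = - \frac{1}{2} + \frac{735 - 287}{4} = - \frac{1}{2} + \frac{1}{4} \cdot 448 = - \frac{1}{2} + 112 = \frac{223}{2} \approx 111.5$)
$\frac{-4614 + c}{\left(-2297 - 1132\right) - 266} = \frac{-4614 + \frac{223}{2}}{\left(-2297 - 1132\right) - 266} = - \frac{9005}{2 \left(\left(-2297 - 1132\right) - 266\right)} = - \frac{9005}{2 \left(-3429 - 266\right)} = - \frac{9005}{2 \left(-3695\right)} = \left(- \frac{9005}{2}\right) \left(- \frac{1}{3695}\right) = \frac{1801}{1478}$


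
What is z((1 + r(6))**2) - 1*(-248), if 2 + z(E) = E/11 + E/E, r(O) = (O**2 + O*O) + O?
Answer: 8958/11 ≈ 814.36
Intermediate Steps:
r(O) = O + 2*O**2 (r(O) = (O**2 + O**2) + O = 2*O**2 + O = O + 2*O**2)
z(E) = -1 + E/11 (z(E) = -2 + (E/11 + E/E) = -2 + (E*(1/11) + 1) = -2 + (E/11 + 1) = -2 + (1 + E/11) = -1 + E/11)
z((1 + r(6))**2) - 1*(-248) = (-1 + (1 + 6*(1 + 2*6))**2/11) - 1*(-248) = (-1 + (1 + 6*(1 + 12))**2/11) + 248 = (-1 + (1 + 6*13)**2/11) + 248 = (-1 + (1 + 78)**2/11) + 248 = (-1 + (1/11)*79**2) + 248 = (-1 + (1/11)*6241) + 248 = (-1 + 6241/11) + 248 = 6230/11 + 248 = 8958/11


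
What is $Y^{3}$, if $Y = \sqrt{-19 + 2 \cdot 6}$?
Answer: $- 7 i \sqrt{7} \approx - 18.52 i$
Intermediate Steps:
$Y = i \sqrt{7}$ ($Y = \sqrt{-19 + 12} = \sqrt{-7} = i \sqrt{7} \approx 2.6458 i$)
$Y^{3} = \left(i \sqrt{7}\right)^{3} = - 7 i \sqrt{7}$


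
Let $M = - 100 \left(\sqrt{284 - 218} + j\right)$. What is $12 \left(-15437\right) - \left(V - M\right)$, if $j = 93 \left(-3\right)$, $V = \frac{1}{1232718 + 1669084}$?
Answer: $- \frac{456581133889}{2901802} - 100 \sqrt{66} \approx -1.5816 \cdot 10^{5}$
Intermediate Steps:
$V = \frac{1}{2901802} \approx 3.4461 \cdot 10^{-7}$
$j = -279$
$M = 27900 - 100 \sqrt{66}$ ($M = - 100 \left(\sqrt{284 - 218} - 279\right) = - 100 \left(\sqrt{66} - 279\right) = - 100 \left(-279 + \sqrt{66}\right) = 27900 - 100 \sqrt{66} \approx 27088.0$)
$12 \left(-15437\right) - \left(V - M\right) = 12 \left(-15437\right) - \left(\frac{1}{2901802} - \left(27900 - 100 \sqrt{66}\right)\right) = -185244 - \left(\frac{1}{2901802} - \left(27900 - 100 \sqrt{66}\right)\right) = -185244 - \left(- \frac{80960275799}{2901802} + 100 \sqrt{66}\right) = -185244 + \left(\frac{80960275799}{2901802} - 100 \sqrt{66}\right) = - \frac{456581133889}{2901802} - 100 \sqrt{66}$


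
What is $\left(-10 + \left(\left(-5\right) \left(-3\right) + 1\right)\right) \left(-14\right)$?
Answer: $-84$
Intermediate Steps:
$\left(-10 + \left(\left(-5\right) \left(-3\right) + 1\right)\right) \left(-14\right) = \left(-10 + \left(15 + 1\right)\right) \left(-14\right) = \left(-10 + 16\right) \left(-14\right) = 6 \left(-14\right) = -84$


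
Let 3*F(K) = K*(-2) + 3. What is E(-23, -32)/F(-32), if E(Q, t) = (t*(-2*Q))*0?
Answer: 0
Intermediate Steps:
E(Q, t) = 0 (E(Q, t) = -2*Q*t*0 = 0)
F(K) = 1 - 2*K/3 (F(K) = (K*(-2) + 3)/3 = (-2*K + 3)/3 = (3 - 2*K)/3 = 1 - 2*K/3)
E(-23, -32)/F(-32) = 0/(1 - ⅔*(-32)) = 0/(1 + 64/3) = 0/(67/3) = 0*(3/67) = 0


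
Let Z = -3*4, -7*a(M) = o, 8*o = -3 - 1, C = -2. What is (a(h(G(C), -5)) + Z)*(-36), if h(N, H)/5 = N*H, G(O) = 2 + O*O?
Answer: 3006/7 ≈ 429.43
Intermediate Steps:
G(O) = 2 + O**2
h(N, H) = 5*H*N (h(N, H) = 5*(N*H) = 5*(H*N) = 5*H*N)
o = -1/2 (o = (-3 - 1)/8 = (1/8)*(-4) = -1/2 ≈ -0.50000)
a(M) = 1/14 (a(M) = -1/7*(-1/2) = 1/14)
Z = -12
(a(h(G(C), -5)) + Z)*(-36) = (1/14 - 12)*(-36) = -167/14*(-36) = 3006/7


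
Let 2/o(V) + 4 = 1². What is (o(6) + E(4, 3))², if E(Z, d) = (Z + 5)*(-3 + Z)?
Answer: 625/9 ≈ 69.444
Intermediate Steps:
E(Z, d) = (-3 + Z)*(5 + Z) (E(Z, d) = (5 + Z)*(-3 + Z) = (-3 + Z)*(5 + Z))
o(V) = -⅔ (o(V) = 2/(-4 + 1²) = 2/(-4 + 1) = 2/(-3) = 2*(-⅓) = -⅔)
(o(6) + E(4, 3))² = (-⅔ + (-15 + 4² + 2*4))² = (-⅔ + (-15 + 16 + 8))² = (-⅔ + 9)² = (25/3)² = 625/9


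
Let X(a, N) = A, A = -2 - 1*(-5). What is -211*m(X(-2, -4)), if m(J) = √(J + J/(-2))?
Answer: -211*√6/2 ≈ -258.42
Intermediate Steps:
A = 3 (A = -2 + 5 = 3)
X(a, N) = 3
m(J) = √2*√J/2 (m(J) = √(J + J*(-½)) = √(J - J/2) = √(J/2) = √2*√J/2)
-211*m(X(-2, -4)) = -211*√2*√3/2 = -211*√6/2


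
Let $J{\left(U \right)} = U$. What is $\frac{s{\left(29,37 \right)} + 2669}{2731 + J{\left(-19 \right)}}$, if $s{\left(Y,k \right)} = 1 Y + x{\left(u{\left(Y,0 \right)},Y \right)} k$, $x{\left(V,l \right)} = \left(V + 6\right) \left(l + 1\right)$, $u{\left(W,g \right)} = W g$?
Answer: $\frac{4679}{1356} \approx 3.4506$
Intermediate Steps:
$x{\left(V,l \right)} = \left(1 + l\right) \left(6 + V\right)$ ($x{\left(V,l \right)} = \left(6 + V\right) \left(1 + l\right) = \left(1 + l\right) \left(6 + V\right)$)
$s{\left(Y,k \right)} = Y + k \left(6 + 6 Y\right)$ ($s{\left(Y,k \right)} = 1 Y + \left(6 + Y 0 + 6 Y + Y 0 Y\right) k = Y + \left(6 + 0 + 6 Y + 0 Y\right) k = Y + \left(6 + 0 + 6 Y + 0\right) k = Y + \left(6 + 6 Y\right) k = Y + k \left(6 + 6 Y\right)$)
$\frac{s{\left(29,37 \right)} + 2669}{2731 + J{\left(-19 \right)}} = \frac{\left(29 + 6 \cdot 37 \left(1 + 29\right)\right) + 2669}{2731 - 19} = \frac{\left(29 + 6 \cdot 37 \cdot 30\right) + 2669}{2712} = \left(\left(29 + 6660\right) + 2669\right) \frac{1}{2712} = \left(6689 + 2669\right) \frac{1}{2712} = 9358 \cdot \frac{1}{2712} = \frac{4679}{1356}$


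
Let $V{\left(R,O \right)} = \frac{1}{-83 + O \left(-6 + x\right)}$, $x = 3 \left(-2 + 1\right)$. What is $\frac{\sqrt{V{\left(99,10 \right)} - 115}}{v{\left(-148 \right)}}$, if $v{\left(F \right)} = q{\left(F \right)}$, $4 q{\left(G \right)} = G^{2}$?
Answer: $\frac{i \sqrt{860502}}{473674} \approx 0.0019584 i$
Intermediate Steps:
$x = -3$ ($x = 3 \left(-1\right) = -3$)
$q{\left(G \right)} = \frac{G^{2}}{4}$
$v{\left(F \right)} = \frac{F^{2}}{4}$
$V{\left(R,O \right)} = \frac{1}{-83 - 9 O}$ ($V{\left(R,O \right)} = \frac{1}{-83 + O \left(-6 - 3\right)} = \frac{1}{-83 + O \left(-9\right)} = \frac{1}{-83 - 9 O}$)
$\frac{\sqrt{V{\left(99,10 \right)} - 115}}{v{\left(-148 \right)}} = \frac{\sqrt{- \frac{1}{83 + 9 \cdot 10} - 115}}{\frac{1}{4} \left(-148\right)^{2}} = \frac{\sqrt{- \frac{1}{83 + 90} - 115}}{\frac{1}{4} \cdot 21904} = \frac{\sqrt{- \frac{1}{173} - 115}}{5476} = \sqrt{\left(-1\right) \frac{1}{173} - 115} \cdot \frac{1}{5476} = \sqrt{- \frac{1}{173} - 115} \cdot \frac{1}{5476} = \sqrt{- \frac{19896}{173}} \cdot \frac{1}{5476} = \frac{2 i \sqrt{860502}}{173} \cdot \frac{1}{5476} = \frac{i \sqrt{860502}}{473674}$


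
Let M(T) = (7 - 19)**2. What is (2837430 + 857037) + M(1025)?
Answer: 3694611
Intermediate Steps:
M(T) = 144 (M(T) = (-12)**2 = 144)
(2837430 + 857037) + M(1025) = (2837430 + 857037) + 144 = 3694467 + 144 = 3694611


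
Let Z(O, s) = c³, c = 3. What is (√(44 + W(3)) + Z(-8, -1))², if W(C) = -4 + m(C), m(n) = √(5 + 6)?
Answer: (27 + √(40 + √11))² ≈ 1127.7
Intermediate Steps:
m(n) = √11
Z(O, s) = 27 (Z(O, s) = 3³ = 27)
W(C) = -4 + √11
(√(44 + W(3)) + Z(-8, -1))² = (√(44 + (-4 + √11)) + 27)² = (√(40 + √11) + 27)² = (27 + √(40 + √11))²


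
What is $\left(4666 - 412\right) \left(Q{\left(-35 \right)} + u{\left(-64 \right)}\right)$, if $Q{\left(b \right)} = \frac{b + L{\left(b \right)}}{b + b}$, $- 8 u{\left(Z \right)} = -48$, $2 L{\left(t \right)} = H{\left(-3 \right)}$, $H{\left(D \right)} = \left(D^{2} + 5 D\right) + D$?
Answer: $\frac{1954713}{70} \approx 27924.0$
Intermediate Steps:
$H{\left(D \right)} = D^{2} + 6 D$
$L{\left(t \right)} = - \frac{9}{2}$ ($L{\left(t \right)} = \frac{\left(-3\right) \left(6 - 3\right)}{2} = \frac{\left(-3\right) 3}{2} = \frac{1}{2} \left(-9\right) = - \frac{9}{2}$)
$u{\left(Z \right)} = 6$ ($u{\left(Z \right)} = \left(- \frac{1}{8}\right) \left(-48\right) = 6$)
$Q{\left(b \right)} = \frac{- \frac{9}{2} + b}{2 b}$ ($Q{\left(b \right)} = \frac{b - \frac{9}{2}}{b + b} = \frac{- \frac{9}{2} + b}{2 b}$)
$\left(4666 - 412\right) \left(Q{\left(-35 \right)} + u{\left(-64 \right)}\right) = \left(4666 - 412\right) \left(\frac{-9 + 2 \left(-35\right)}{4 \left(-35\right)} + 6\right) = 4254 \left(\frac{1}{4} \left(- \frac{1}{35}\right) \left(-9 - 70\right) + 6\right) = 4254 \left(\frac{1}{4} \left(- \frac{1}{35}\right) \left(-79\right) + 6\right) = 4254 \left(\frac{79}{140} + 6\right) = 4254 \cdot \frac{919}{140} = \frac{1954713}{70}$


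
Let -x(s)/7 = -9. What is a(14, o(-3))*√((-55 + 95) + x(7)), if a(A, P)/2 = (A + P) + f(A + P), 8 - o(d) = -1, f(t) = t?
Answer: 92*√103 ≈ 933.70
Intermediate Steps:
x(s) = 63 (x(s) = -7*(-9) = 63)
o(d) = 9 (o(d) = 8 - 1*(-1) = 8 + 1 = 9)
a(A, P) = 4*A + 4*P (a(A, P) = 2*((A + P) + (A + P)) = 2*(2*A + 2*P) = 4*A + 4*P)
a(14, o(-3))*√((-55 + 95) + x(7)) = (4*14 + 4*9)*√((-55 + 95) + 63) = (56 + 36)*√(40 + 63) = 92*√103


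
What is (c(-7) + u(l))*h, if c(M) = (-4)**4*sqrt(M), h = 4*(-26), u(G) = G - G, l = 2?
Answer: -26624*I*sqrt(7) ≈ -70441.0*I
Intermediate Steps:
u(G) = 0
h = -104
c(M) = 256*sqrt(M)
(c(-7) + u(l))*h = (256*sqrt(-7) + 0)*(-104) = (256*(I*sqrt(7)) + 0)*(-104) = (256*I*sqrt(7) + 0)*(-104) = (256*I*sqrt(7))*(-104) = -26624*I*sqrt(7)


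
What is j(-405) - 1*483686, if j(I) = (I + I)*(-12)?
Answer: -473966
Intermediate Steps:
j(I) = -24*I (j(I) = (2*I)*(-12) = -24*I)
j(-405) - 1*483686 = -24*(-405) - 1*483686 = 9720 - 483686 = -473966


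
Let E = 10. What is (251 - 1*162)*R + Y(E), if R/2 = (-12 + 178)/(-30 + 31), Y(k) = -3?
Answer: 29545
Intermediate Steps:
R = 332 (R = 2*((-12 + 178)/(-30 + 31)) = 2*(166/1) = 2*(166*1) = 2*166 = 332)
(251 - 1*162)*R + Y(E) = (251 - 1*162)*332 - 3 = (251 - 162)*332 - 3 = 89*332 - 3 = 29548 - 3 = 29545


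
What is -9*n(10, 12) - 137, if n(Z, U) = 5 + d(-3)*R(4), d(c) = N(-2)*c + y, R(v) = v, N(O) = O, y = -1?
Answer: -362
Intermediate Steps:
d(c) = -1 - 2*c (d(c) = -2*c - 1 = -1 - 2*c)
n(Z, U) = 25 (n(Z, U) = 5 + (-1 - 2*(-3))*4 = 5 + (-1 + 6)*4 = 5 + 5*4 = 5 + 20 = 25)
-9*n(10, 12) - 137 = -9*25 - 137 = -225 - 137 = -362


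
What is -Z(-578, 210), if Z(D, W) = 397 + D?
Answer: 181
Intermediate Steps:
-Z(-578, 210) = -(397 - 578) = -1*(-181) = 181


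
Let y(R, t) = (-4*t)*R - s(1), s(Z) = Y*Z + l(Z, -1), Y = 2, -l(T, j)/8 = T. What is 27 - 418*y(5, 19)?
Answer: 156359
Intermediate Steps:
l(T, j) = -8*T
s(Z) = -6*Z (s(Z) = 2*Z - 8*Z = -6*Z)
y(R, t) = 6 - 4*R*t (y(R, t) = (-4*t)*R - (-6) = -4*R*t - 1*(-6) = -4*R*t + 6 = 6 - 4*R*t)
27 - 418*y(5, 19) = 27 - 418*(6 - 4*5*19) = 27 - 418*(6 - 380) = 27 - 418*(-374) = 27 + 156332 = 156359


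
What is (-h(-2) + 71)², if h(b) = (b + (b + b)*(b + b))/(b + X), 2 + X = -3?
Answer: 5329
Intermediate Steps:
X = -5 (X = -2 - 3 = -5)
h(b) = (b + 4*b²)/(-5 + b) (h(b) = (b + (b + b)*(b + b))/(b - 5) = (b + (2*b)*(2*b))/(-5 + b) = (b + 4*b²)/(-5 + b))
(-h(-2) + 71)² = (-(-2)*(1 + 4*(-2))/(-5 - 2) + 71)² = (-(-2)*(1 - 8)/(-7) + 71)² = (-(-2)*(-1)*(-7)/7 + 71)² = (-1*(-2) + 71)² = (2 + 71)² = 73² = 5329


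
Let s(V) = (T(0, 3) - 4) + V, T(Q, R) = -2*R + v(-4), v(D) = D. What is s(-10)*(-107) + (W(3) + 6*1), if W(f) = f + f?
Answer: 2580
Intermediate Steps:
W(f) = 2*f
T(Q, R) = -4 - 2*R (T(Q, R) = -2*R - 4 = -4 - 2*R)
s(V) = -14 + V (s(V) = ((-4 - 2*3) - 4) + V = ((-4 - 6) - 4) + V = (-10 - 4) + V = -14 + V)
s(-10)*(-107) + (W(3) + 6*1) = (-14 - 10)*(-107) + (2*3 + 6*1) = -24*(-107) + (6 + 6) = 2568 + 12 = 2580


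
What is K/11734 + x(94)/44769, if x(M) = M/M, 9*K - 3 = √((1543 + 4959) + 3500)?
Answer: 26657/525319446 + √10002/105606 ≈ 0.00099776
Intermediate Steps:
K = ⅓ + √10002/9 (K = ⅓ + √((1543 + 4959) + 3500)/9 = ⅓ + √(6502 + 3500)/9 = ⅓ + √10002/9 ≈ 11.446)
x(M) = 1
K/11734 + x(94)/44769 = (⅓ + √10002/9)/11734 + 1/44769 = (⅓ + √10002/9)*(1/11734) + 1*(1/44769) = (1/35202 + √10002/105606) + 1/44769 = 26657/525319446 + √10002/105606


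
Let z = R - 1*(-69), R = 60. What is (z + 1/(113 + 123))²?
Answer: 926898025/55696 ≈ 16642.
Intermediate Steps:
z = 129 (z = 60 - 1*(-69) = 60 + 69 = 129)
(z + 1/(113 + 123))² = (129 + 1/(113 + 123))² = (129 + 1/236)² = (30445/236)² = 926898025/55696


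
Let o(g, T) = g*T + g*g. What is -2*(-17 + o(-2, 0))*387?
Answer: 10062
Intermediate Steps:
o(g, T) = g² + T*g (o(g, T) = T*g + g² = g² + T*g)
-2*(-17 + o(-2, 0))*387 = -2*(-17 - 2*(0 - 2))*387 = -2*(-17 - 2*(-2))*387 = -2*(-17 + 4)*387 = -2*(-13)*387 = 26*387 = 10062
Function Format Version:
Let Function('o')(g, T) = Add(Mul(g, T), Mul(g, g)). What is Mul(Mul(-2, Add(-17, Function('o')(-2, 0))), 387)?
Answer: 10062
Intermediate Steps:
Function('o')(g, T) = Add(Pow(g, 2), Mul(T, g)) (Function('o')(g, T) = Add(Mul(T, g), Pow(g, 2)) = Add(Pow(g, 2), Mul(T, g)))
Mul(Mul(-2, Add(-17, Function('o')(-2, 0))), 387) = Mul(Mul(-2, Add(-17, Mul(-2, Add(0, -2)))), 387) = Mul(Mul(-2, Add(-17, Mul(-2, -2))), 387) = Mul(Mul(-2, Add(-17, 4)), 387) = Mul(Mul(-2, -13), 387) = Mul(26, 387) = 10062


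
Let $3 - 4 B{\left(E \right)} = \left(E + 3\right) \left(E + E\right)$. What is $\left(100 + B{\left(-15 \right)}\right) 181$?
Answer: $\frac{7783}{4} \approx 1945.8$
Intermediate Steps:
$B{\left(E \right)} = \frac{3}{4} - \frac{E \left(3 + E\right)}{2}$ ($B{\left(E \right)} = \frac{3}{4} - \frac{\left(E + 3\right) \left(E + E\right)}{4} = \frac{3}{4} - \frac{\left(3 + E\right) 2 E}{4} = \frac{3}{4} - \frac{2 E \left(3 + E\right)}{4} = \frac{3}{4} - \frac{E \left(3 + E\right)}{2}$)
$\left(100 + B{\left(-15 \right)}\right) 181 = \left(100 - \left(- \frac{93}{4} + \frac{225}{2}\right)\right) 181 = \left(100 + \left(\frac{3}{4} + \frac{45}{2} - \frac{225}{2}\right)\right) 181 = \left(100 - \frac{357}{4}\right) 181 = \frac{43}{4} \cdot 181 = \frac{7783}{4}$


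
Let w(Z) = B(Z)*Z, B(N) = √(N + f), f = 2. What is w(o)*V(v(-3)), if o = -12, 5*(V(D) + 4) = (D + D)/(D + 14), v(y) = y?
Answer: 2712*I*√10/55 ≈ 155.93*I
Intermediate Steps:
V(D) = -4 + 2*D/(5*(14 + D)) (V(D) = -4 + ((D + D)/(D + 14))/5 = -4 + ((2*D)/(14 + D))/5 = -4 + (2*D/(14 + D))/5 = -4 + 2*D/(5*(14 + D)))
B(N) = √(2 + N) (B(N) = √(N + 2) = √(2 + N))
w(Z) = Z*√(2 + Z) (w(Z) = √(2 + Z)*Z = Z*√(2 + Z))
w(o)*V(v(-3)) = (-12*√(2 - 12))*(2*(-140 - 9*(-3))/(5*(14 - 3))) = (-12*I*√10)*((⅖)*(-140 + 27)/11) = (-12*I*√10)*((⅖)*(1/11)*(-113)) = -12*I*√10*(-226/55) = 2712*I*√10/55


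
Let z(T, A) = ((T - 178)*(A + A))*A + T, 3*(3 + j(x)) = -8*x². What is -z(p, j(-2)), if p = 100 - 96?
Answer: 194984/3 ≈ 64995.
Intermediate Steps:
p = 4
j(x) = -3 - 8*x²/3 (j(x) = -3 + (-8*x²)/3 = -3 - 8*x²/3)
z(T, A) = T + 2*A²*(-178 + T) (z(T, A) = ((-178 + T)*(2*A))*A + T = (2*A*(-178 + T))*A + T = 2*A²*(-178 + T) + T = T + 2*A²*(-178 + T))
-z(p, j(-2)) = -(4 - 356*(-3 - 8/3*(-2)²)² + 2*4*(-3 - 8/3*(-2)²)²) = -(4 - 356*(-3 - 8/3*4)² + 2*4*(-3 - 8/3*4)²) = -(4 - 356*(-3 - 32/3)² + 2*4*(-3 - 32/3)²) = -(4 - 356*(-41/3)² + 2*4*(-41/3)²) = -(4 - 356*1681/9 + 2*4*(1681/9)) = -(4 - 598436/9 + 13448/9) = -1*(-194984/3) = 194984/3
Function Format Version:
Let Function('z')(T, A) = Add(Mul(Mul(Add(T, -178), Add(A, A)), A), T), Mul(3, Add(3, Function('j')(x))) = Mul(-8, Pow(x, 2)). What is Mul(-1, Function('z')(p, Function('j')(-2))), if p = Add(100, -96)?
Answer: Rational(194984, 3) ≈ 64995.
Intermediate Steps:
p = 4
Function('j')(x) = Add(-3, Mul(Rational(-8, 3), Pow(x, 2))) (Function('j')(x) = Add(-3, Mul(Rational(1, 3), Mul(-8, Pow(x, 2)))) = Add(-3, Mul(Rational(-8, 3), Pow(x, 2))))
Function('z')(T, A) = Add(T, Mul(2, Pow(A, 2), Add(-178, T))) (Function('z')(T, A) = Add(Mul(Mul(Add(-178, T), Mul(2, A)), A), T) = Add(Mul(Mul(2, A, Add(-178, T)), A), T) = Add(Mul(2, Pow(A, 2), Add(-178, T)), T) = Add(T, Mul(2, Pow(A, 2), Add(-178, T))))
Mul(-1, Function('z')(p, Function('j')(-2))) = Mul(-1, Add(4, Mul(-356, Pow(Add(-3, Mul(Rational(-8, 3), Pow(-2, 2))), 2)), Mul(2, 4, Pow(Add(-3, Mul(Rational(-8, 3), Pow(-2, 2))), 2)))) = Mul(-1, Add(4, Mul(-356, Pow(Add(-3, Mul(Rational(-8, 3), 4)), 2)), Mul(2, 4, Pow(Add(-3, Mul(Rational(-8, 3), 4)), 2)))) = Mul(-1, Add(4, Mul(-356, Pow(Add(-3, Rational(-32, 3)), 2)), Mul(2, 4, Pow(Add(-3, Rational(-32, 3)), 2)))) = Mul(-1, Add(4, Mul(-356, Pow(Rational(-41, 3), 2)), Mul(2, 4, Pow(Rational(-41, 3), 2)))) = Mul(-1, Add(4, Mul(-356, Rational(1681, 9)), Mul(2, 4, Rational(1681, 9)))) = Mul(-1, Add(4, Rational(-598436, 9), Rational(13448, 9))) = Mul(-1, Rational(-194984, 3)) = Rational(194984, 3)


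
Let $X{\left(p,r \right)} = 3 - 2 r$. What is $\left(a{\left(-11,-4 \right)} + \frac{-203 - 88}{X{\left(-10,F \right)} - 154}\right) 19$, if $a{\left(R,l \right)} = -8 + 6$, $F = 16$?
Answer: $- \frac{475}{61} \approx -7.7869$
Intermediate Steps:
$a{\left(R,l \right)} = -2$
$\left(a{\left(-11,-4 \right)} + \frac{-203 - 88}{X{\left(-10,F \right)} - 154}\right) 19 = \left(-2 + \frac{-203 - 88}{\left(3 - 32\right) - 154}\right) 19 = \left(-2 - \frac{291}{\left(3 - 32\right) - 154}\right) 19 = \left(-2 - \frac{291}{-29 - 154}\right) 19 = \left(-2 - \frac{291}{-183}\right) 19 = \left(-2 - - \frac{97}{61}\right) 19 = \left(-2 + \frac{97}{61}\right) 19 = \left(- \frac{25}{61}\right) 19 = - \frac{475}{61}$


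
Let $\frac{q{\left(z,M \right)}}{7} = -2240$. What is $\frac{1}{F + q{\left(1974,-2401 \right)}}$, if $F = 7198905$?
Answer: $\frac{1}{7183225} \approx 1.3921 \cdot 10^{-7}$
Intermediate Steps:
$q{\left(z,M \right)} = -15680$ ($q{\left(z,M \right)} = 7 \left(-2240\right) = -15680$)
$\frac{1}{F + q{\left(1974,-2401 \right)}} = \frac{1}{7198905 - 15680} = \frac{1}{7183225}$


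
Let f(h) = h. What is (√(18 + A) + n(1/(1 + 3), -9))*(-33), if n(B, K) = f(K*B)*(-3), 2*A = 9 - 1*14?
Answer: -891/4 - 33*√62/2 ≈ -352.67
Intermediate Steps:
A = -5/2 (A = (9 - 1*14)/2 = (9 - 14)/2 = (½)*(-5) = -5/2 ≈ -2.5000)
n(B, K) = -3*B*K (n(B, K) = (K*B)*(-3) = (B*K)*(-3) = -3*B*K)
(√(18 + A) + n(1/(1 + 3), -9))*(-33) = (√(18 - 5/2) - 3*(-9)/(1 + 3))*(-33) = (√(31/2) - 3*(-9)/4)*(-33) = (√62/2 - 3*¼*(-9))*(-33) = (√62/2 + 27/4)*(-33) = (27/4 + √62/2)*(-33) = -891/4 - 33*√62/2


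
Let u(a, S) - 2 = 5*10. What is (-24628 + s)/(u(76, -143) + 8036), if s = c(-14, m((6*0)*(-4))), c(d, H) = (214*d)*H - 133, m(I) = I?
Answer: -24761/8088 ≈ -3.0614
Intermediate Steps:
c(d, H) = -133 + 214*H*d (c(d, H) = 214*H*d - 133 = -133 + 214*H*d)
s = -133 (s = -133 + 214*((6*0)*(-4))*(-14) = -133 + 214*(0*(-4))*(-14) = -133 + 214*0*(-14) = -133 + 0 = -133)
u(a, S) = 52 (u(a, S) = 2 + 5*10 = 2 + 50 = 52)
(-24628 + s)/(u(76, -143) + 8036) = (-24628 - 133)/(52 + 8036) = -24761/8088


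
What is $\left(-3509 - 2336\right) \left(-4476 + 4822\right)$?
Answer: $-2022370$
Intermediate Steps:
$\left(-3509 - 2336\right) \left(-4476 + 4822\right) = \left(-5845\right) 346 = -2022370$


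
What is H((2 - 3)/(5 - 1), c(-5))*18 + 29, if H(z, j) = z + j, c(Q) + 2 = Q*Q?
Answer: 877/2 ≈ 438.50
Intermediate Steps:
c(Q) = -2 + Q² (c(Q) = -2 + Q*Q = -2 + Q²)
H(z, j) = j + z
H((2 - 3)/(5 - 1), c(-5))*18 + 29 = ((-2 + (-5)²) + (2 - 3)/(5 - 1))*18 + 29 = ((-2 + 25) - 1/4)*18 + 29 = (23 - 1*¼)*18 + 29 = (23 - ¼)*18 + 29 = (91/4)*18 + 29 = 819/2 + 29 = 877/2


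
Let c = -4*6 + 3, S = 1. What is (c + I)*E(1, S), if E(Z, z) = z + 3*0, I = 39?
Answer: 18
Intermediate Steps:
E(Z, z) = z (E(Z, z) = z + 0 = z)
c = -21 (c = -24 + 3 = -21)
(c + I)*E(1, S) = (-21 + 39)*1 = 18*1 = 18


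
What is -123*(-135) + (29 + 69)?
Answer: 16703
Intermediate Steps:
-123*(-135) + (29 + 69) = 16605 + 98 = 16703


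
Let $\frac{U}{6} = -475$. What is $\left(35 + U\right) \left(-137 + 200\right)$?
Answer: $-177345$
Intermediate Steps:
$U = -2850$ ($U = 6 \left(-475\right) = -2850$)
$\left(35 + U\right) \left(-137 + 200\right) = \left(35 - 2850\right) \left(-137 + 200\right) = \left(-2815\right) 63 = -177345$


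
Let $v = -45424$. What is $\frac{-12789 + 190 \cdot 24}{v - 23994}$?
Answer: $\frac{8229}{69418} \approx 0.11854$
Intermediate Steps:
$\frac{-12789 + 190 \cdot 24}{v - 23994} = \frac{-12789 + 190 \cdot 24}{-45424 - 23994} = \frac{-12789 + 4560}{-69418} = \left(-8229\right) \left(- \frac{1}{69418}\right) = \frac{8229}{69418}$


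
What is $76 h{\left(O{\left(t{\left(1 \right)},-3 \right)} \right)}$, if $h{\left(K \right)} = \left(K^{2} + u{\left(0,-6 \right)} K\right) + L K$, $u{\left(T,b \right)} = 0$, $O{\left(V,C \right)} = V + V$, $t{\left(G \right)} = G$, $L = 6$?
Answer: $1216$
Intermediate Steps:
$O{\left(V,C \right)} = 2 V$
$h{\left(K \right)} = K^{2} + 6 K$ ($h{\left(K \right)} = \left(K^{2} + 0 K\right) + 6 K = \left(K^{2} + 0\right) + 6 K = K^{2} + 6 K$)
$76 h{\left(O{\left(t{\left(1 \right)},-3 \right)} \right)} = 76 \cdot 2 \cdot 1 \left(6 + 2 \cdot 1\right) = 76 \cdot 2 \left(6 + 2\right) = 76 \cdot 2 \cdot 8 = 76 \cdot 16 = 1216$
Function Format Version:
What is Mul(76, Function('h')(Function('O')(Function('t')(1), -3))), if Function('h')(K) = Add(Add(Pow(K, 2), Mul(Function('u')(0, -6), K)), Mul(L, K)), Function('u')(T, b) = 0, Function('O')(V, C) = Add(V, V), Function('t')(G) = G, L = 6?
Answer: 1216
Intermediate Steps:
Function('O')(V, C) = Mul(2, V)
Function('h')(K) = Add(Pow(K, 2), Mul(6, K)) (Function('h')(K) = Add(Add(Pow(K, 2), Mul(0, K)), Mul(6, K)) = Add(Add(Pow(K, 2), 0), Mul(6, K)) = Add(Pow(K, 2), Mul(6, K)))
Mul(76, Function('h')(Function('O')(Function('t')(1), -3))) = Mul(76, Mul(Mul(2, 1), Add(6, Mul(2, 1)))) = Mul(76, Mul(2, Add(6, 2))) = Mul(76, Mul(2, 8)) = Mul(76, 16) = 1216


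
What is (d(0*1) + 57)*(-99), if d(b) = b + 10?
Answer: -6633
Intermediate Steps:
d(b) = 10 + b
(d(0*1) + 57)*(-99) = ((10 + 0*1) + 57)*(-99) = ((10 + 0) + 57)*(-99) = (10 + 57)*(-99) = 67*(-99) = -6633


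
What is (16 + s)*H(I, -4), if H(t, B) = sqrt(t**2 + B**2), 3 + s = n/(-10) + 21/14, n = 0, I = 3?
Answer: 145/2 ≈ 72.500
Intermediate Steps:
s = -3/2 (s = -3 + (0/(-10) + 21/14) = -3 + (0*(-1/10) + 21*(1/14)) = -3 + (0 + 3/2) = -3 + 3/2 = -3/2 ≈ -1.5000)
H(t, B) = sqrt(B**2 + t**2)
(16 + s)*H(I, -4) = (16 - 3/2)*sqrt((-4)**2 + 3**2) = 29*sqrt(16 + 9)/2 = 29*sqrt(25)/2 = (29/2)*5 = 145/2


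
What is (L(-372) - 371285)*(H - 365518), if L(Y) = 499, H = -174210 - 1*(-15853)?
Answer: 194245515750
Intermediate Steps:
H = -158357 (H = -174210 + 15853 = -158357)
(L(-372) - 371285)*(H - 365518) = (499 - 371285)*(-158357 - 365518) = -370786*(-523875) = 194245515750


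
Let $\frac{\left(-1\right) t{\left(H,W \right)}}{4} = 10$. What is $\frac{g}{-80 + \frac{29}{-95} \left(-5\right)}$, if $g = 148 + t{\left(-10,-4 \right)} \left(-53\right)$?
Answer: $- \frac{2052}{71} \approx -28.901$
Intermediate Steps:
$t{\left(H,W \right)} = -40$ ($t{\left(H,W \right)} = \left(-4\right) 10 = -40$)
$g = 2268$ ($g = 148 - -2120 = 148 + 2120 = 2268$)
$\frac{g}{-80 + \frac{29}{-95} \left(-5\right)} = \frac{2268}{-80 + \frac{29}{-95} \left(-5\right)} = \frac{2268}{-80 + 29 \left(- \frac{1}{95}\right) \left(-5\right)} = \frac{2268}{-80 - - \frac{29}{19}} = \frac{2268}{-80 + \frac{29}{19}} = \frac{2268}{- \frac{1491}{19}} = 2268 \left(- \frac{19}{1491}\right) = - \frac{2052}{71}$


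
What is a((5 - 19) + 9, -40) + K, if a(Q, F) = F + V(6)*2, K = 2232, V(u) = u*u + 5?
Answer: 2274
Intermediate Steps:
V(u) = 5 + u**2 (V(u) = u**2 + 5 = 5 + u**2)
a(Q, F) = 82 + F (a(Q, F) = F + (5 + 6**2)*2 = F + (5 + 36)*2 = F + 41*2 = F + 82 = 82 + F)
a((5 - 19) + 9, -40) + K = (82 - 40) + 2232 = 42 + 2232 = 2274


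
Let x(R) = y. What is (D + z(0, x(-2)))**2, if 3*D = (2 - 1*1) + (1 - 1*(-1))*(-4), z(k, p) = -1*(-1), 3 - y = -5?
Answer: 16/9 ≈ 1.7778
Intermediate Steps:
y = 8 (y = 3 - 1*(-5) = 3 + 5 = 8)
x(R) = 8
z(k, p) = 1
D = -7/3 (D = ((2 - 1*1) + (1 - 1*(-1))*(-4))/3 = ((2 - 1) + (1 + 1)*(-4))/3 = (1 + 2*(-4))/3 = (1 - 8)/3 = (1/3)*(-7) = -7/3 ≈ -2.3333)
(D + z(0, x(-2)))**2 = (-7/3 + 1)**2 = (-4/3)**2 = 16/9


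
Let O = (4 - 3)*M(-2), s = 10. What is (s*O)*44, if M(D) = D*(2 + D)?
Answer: 0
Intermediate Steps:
O = 0 (O = (4 - 3)*(-2*(2 - 2)) = 1*(-2*0) = 1*0 = 0)
(s*O)*44 = (10*0)*44 = 0*44 = 0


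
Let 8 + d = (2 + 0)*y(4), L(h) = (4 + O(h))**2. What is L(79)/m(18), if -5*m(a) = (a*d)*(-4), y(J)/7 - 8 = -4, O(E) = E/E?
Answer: 125/3456 ≈ 0.036169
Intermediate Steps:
O(E) = 1
L(h) = 25 (L(h) = (4 + 1)**2 = 5**2 = 25)
y(J) = 28 (y(J) = 56 + 7*(-4) = 56 - 28 = 28)
d = 48 (d = -8 + (2 + 0)*28 = -8 + 2*28 = -8 + 56 = 48)
m(a) = 192*a/5 (m(a) = -a*48*(-4)/5 = -48*a*(-4)/5 = -(-192)*a/5 = 192*a/5)
L(79)/m(18) = 25/(((192/5)*18)) = 25/(3456/5) = 25*(5/3456) = 125/3456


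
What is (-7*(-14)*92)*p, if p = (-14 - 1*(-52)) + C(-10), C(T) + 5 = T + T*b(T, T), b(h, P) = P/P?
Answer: 117208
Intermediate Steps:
b(h, P) = 1
C(T) = -5 + 2*T (C(T) = -5 + (T + T*1) = -5 + (T + T) = -5 + 2*T)
p = 13 (p = (-14 - 1*(-52)) + (-5 + 2*(-10)) = (-14 + 52) + (-5 - 20) = 38 - 25 = 13)
(-7*(-14)*92)*p = (-7*(-14)*92)*13 = (98*92)*13 = 9016*13 = 117208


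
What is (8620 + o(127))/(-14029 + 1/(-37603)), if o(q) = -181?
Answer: -317331717/527532488 ≈ -0.60154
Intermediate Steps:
(8620 + o(127))/(-14029 + 1/(-37603)) = (8620 - 181)/(-14029 + 1/(-37603)) = 8439/(-14029 - 1/37603) = 8439/(-527532488/37603) = 8439*(-37603/527532488) = -317331717/527532488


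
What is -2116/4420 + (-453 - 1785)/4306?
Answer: -2375432/2379065 ≈ -0.99847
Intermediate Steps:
-2116/4420 + (-453 - 1785)/4306 = -2116*1/4420 - 2238*1/4306 = -529/1105 - 1119/2153 = -2375432/2379065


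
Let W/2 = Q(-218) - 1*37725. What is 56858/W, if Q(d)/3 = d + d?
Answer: -28429/39033 ≈ -0.72833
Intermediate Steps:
Q(d) = 6*d (Q(d) = 3*(d + d) = 3*(2*d) = 6*d)
W = -78066 (W = 2*(6*(-218) - 1*37725) = 2*(-1308 - 37725) = 2*(-39033) = -78066)
56858/W = 56858/(-78066) = 56858*(-1/78066) = -28429/39033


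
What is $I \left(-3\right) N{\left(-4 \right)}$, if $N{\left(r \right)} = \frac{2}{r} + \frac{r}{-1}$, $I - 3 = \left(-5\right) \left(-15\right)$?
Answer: $-819$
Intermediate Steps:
$I = 78$ ($I = 3 - -75 = 3 + 75 = 78$)
$N{\left(r \right)} = - r + \frac{2}{r}$ ($N{\left(r \right)} = \frac{2}{r} + r \left(-1\right) = \frac{2}{r} - r = - r + \frac{2}{r}$)
$I \left(-3\right) N{\left(-4 \right)} = 78 \left(-3\right) \left(\left(-1\right) \left(-4\right) + \frac{2}{-4}\right) = - 234 \left(4 + 2 \left(- \frac{1}{4}\right)\right) = - 234 \left(4 - \frac{1}{2}\right) = \left(-234\right) \frac{7}{2} = -819$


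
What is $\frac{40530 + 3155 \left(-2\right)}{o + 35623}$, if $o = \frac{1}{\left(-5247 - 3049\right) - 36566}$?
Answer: $\frac{307035528}{319623805} \approx 0.96062$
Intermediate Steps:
$o = - \frac{1}{44862}$ ($o = \frac{1}{-8296 - 36566} = \frac{1}{-44862} = - \frac{1}{44862} \approx -2.2291 \cdot 10^{-5}$)
$\frac{40530 + 3155 \left(-2\right)}{o + 35623} = \frac{40530 + 3155 \left(-2\right)}{- \frac{1}{44862} + 35623} = \frac{40530 - 6310}{\frac{1598119025}{44862}} = 34220 \cdot \frac{44862}{1598119025} = \frac{307035528}{319623805}$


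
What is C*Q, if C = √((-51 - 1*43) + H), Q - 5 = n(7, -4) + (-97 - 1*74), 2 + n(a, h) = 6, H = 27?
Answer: -162*I*√67 ≈ -1326.0*I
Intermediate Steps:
n(a, h) = 4 (n(a, h) = -2 + 6 = 4)
Q = -162 (Q = 5 + (4 + (-97 - 1*74)) = 5 + (4 + (-97 - 74)) = 5 + (4 - 171) = 5 - 167 = -162)
C = I*√67 (C = √((-51 - 1*43) + 27) = √((-51 - 43) + 27) = √(-94 + 27) = √(-67) = I*√67 ≈ 8.1853*I)
C*Q = (I*√67)*(-162) = -162*I*√67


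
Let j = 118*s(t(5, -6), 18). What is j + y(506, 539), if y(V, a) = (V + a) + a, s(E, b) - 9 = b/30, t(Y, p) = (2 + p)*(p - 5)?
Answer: 13584/5 ≈ 2716.8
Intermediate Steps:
t(Y, p) = (-5 + p)*(2 + p) (t(Y, p) = (2 + p)*(-5 + p) = (-5 + p)*(2 + p))
s(E, b) = 9 + b/30
y(V, a) = V + 2*a
j = 5664/5 (j = 118*(9 + (1/30)*18) = 118*(9 + ⅗) = 118*(48/5) = 5664/5 ≈ 1132.8)
j + y(506, 539) = 5664/5 + (506 + 2*539) = 5664/5 + (506 + 1078) = 5664/5 + 1584 = 13584/5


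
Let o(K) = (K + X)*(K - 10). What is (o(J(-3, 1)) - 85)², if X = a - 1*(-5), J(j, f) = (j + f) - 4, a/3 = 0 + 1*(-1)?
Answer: 441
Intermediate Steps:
a = -3 (a = 3*(0 + 1*(-1)) = 3*(0 - 1) = 3*(-1) = -3)
J(j, f) = -4 + f + j (J(j, f) = (f + j) - 4 = -4 + f + j)
X = 2 (X = -3 - 1*(-5) = -3 + 5 = 2)
o(K) = (-10 + K)*(2 + K) (o(K) = (K + 2)*(K - 10) = (2 + K)*(-10 + K) = (-10 + K)*(2 + K))
(o(J(-3, 1)) - 85)² = ((-20 + (-4 + 1 - 3)² - 8*(-4 + 1 - 3)) - 85)² = ((-20 + (-6)² - 8*(-6)) - 85)² = ((-20 + 36 + 48) - 85)² = (64 - 85)² = (-21)² = 441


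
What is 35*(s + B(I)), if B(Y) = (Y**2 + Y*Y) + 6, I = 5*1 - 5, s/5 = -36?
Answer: -6090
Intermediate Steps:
s = -180 (s = 5*(-36) = -180)
I = 0 (I = 5 - 5 = 0)
B(Y) = 6 + 2*Y**2 (B(Y) = (Y**2 + Y**2) + 6 = 2*Y**2 + 6 = 6 + 2*Y**2)
35*(s + B(I)) = 35*(-180 + (6 + 2*0**2)) = 35*(-180 + (6 + 2*0)) = 35*(-180 + (6 + 0)) = 35*(-180 + 6) = 35*(-174) = -6090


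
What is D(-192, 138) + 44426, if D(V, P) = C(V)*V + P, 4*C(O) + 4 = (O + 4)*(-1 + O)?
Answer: -1696876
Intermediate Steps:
C(O) = -1 + (-1 + O)*(4 + O)/4 (C(O) = -1 + ((O + 4)*(-1 + O))/4 = -1 + ((4 + O)*(-1 + O))/4 = -1 + ((-1 + O)*(4 + O))/4 = -1 + (-1 + O)*(4 + O)/4)
D(V, P) = P + V*(-2 + V²/4 + 3*V/4) (D(V, P) = (-2 + V²/4 + 3*V/4)*V + P = V*(-2 + V²/4 + 3*V/4) + P = P + V*(-2 + V²/4 + 3*V/4))
D(-192, 138) + 44426 = (138 + (¼)*(-192)*(-8 + (-192)² + 3*(-192))) + 44426 = (138 + (¼)*(-192)*(-8 + 36864 - 576)) + 44426 = (138 + (¼)*(-192)*36280) + 44426 = (138 - 1741440) + 44426 = -1741302 + 44426 = -1696876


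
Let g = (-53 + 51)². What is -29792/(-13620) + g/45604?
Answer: 84918053/38820405 ≈ 2.1875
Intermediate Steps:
g = 4 (g = (-2)² = 4)
-29792/(-13620) + g/45604 = -29792/(-13620) + 4/45604 = -29792*(-1/13620) + 4*(1/45604) = 7448/3405 + 1/11401 = 84918053/38820405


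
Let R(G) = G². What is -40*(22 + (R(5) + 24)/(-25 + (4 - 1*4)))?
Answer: -4008/5 ≈ -801.60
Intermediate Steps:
-40*(22 + (R(5) + 24)/(-25 + (4 - 1*4))) = -40*(22 + (5² + 24)/(-25 + (4 - 1*4))) = -40*(22 + (25 + 24)/(-25 + (4 - 4))) = -40*(22 + 49/(-25 + 0)) = -40*(22 + 49/(-25)) = -40*(22 + 49*(-1/25)) = -40*(22 - 49/25) = -40*501/25 = -4008/5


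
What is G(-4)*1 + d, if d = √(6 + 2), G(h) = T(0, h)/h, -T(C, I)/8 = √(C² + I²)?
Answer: 8 + 2*√2 ≈ 10.828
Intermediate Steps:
T(C, I) = -8*√(C² + I²)
G(h) = -8*√(h²)/h (G(h) = (-8*√(0² + h²))/h = (-8*√(0 + h²))/h = (-8*√(h²))/h = -8*√(h²)/h)
d = 2*√2 (d = √8 = 2*√2 ≈ 2.8284)
G(-4)*1 + d = -8*√((-4)²)/(-4)*1 + 2*√2 = -8*(-¼)*√16*1 + 2*√2 = -8*(-¼)*4*1 + 2*√2 = 8*1 + 2*√2 = 8 + 2*√2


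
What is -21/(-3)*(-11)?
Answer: -77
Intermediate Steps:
-21/(-3)*(-11) = -21*(-⅓)*(-11) = 7*(-11) = -77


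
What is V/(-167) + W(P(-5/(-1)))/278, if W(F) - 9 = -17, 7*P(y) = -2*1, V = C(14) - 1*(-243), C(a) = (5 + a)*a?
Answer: -71419/23213 ≈ -3.0767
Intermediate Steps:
C(a) = a*(5 + a)
V = 509 (V = 14*(5 + 14) - 1*(-243) = 14*19 + 243 = 266 + 243 = 509)
P(y) = -2/7 (P(y) = (-2*1)/7 = (1/7)*(-2) = -2/7)
W(F) = -8 (W(F) = 9 - 17 = -8)
V/(-167) + W(P(-5/(-1)))/278 = 509/(-167) - 8/278 = 509*(-1/167) - 8*1/278 = -509/167 - 4/139 = -71419/23213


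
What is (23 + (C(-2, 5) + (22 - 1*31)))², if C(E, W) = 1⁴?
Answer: 225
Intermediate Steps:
C(E, W) = 1
(23 + (C(-2, 5) + (22 - 1*31)))² = (23 + (1 + (22 - 1*31)))² = (23 + (1 + (22 - 31)))² = (23 + (1 - 9))² = (23 - 8)² = 15² = 225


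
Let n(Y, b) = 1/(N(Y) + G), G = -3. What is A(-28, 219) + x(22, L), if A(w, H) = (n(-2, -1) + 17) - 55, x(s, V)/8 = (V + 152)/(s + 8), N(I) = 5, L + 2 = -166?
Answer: -1253/30 ≈ -41.767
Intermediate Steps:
L = -168 (L = -2 - 166 = -168)
n(Y, b) = ½ (n(Y, b) = 1/(5 - 3) = 1/2 = ½)
x(s, V) = 8*(152 + V)/(8 + s) (x(s, V) = 8*((V + 152)/(s + 8)) = 8*((152 + V)/(8 + s)) = 8*(152 + V)/(8 + s))
A(w, H) = -75/2 (A(w, H) = (½ + 17) - 55 = 35/2 - 55 = -75/2)
A(-28, 219) + x(22, L) = -75/2 + 8*(152 - 168)/(8 + 22) = -75/2 + 8*(-16)/30 = -75/2 + 8*(1/30)*(-16) = -75/2 - 64/15 = -1253/30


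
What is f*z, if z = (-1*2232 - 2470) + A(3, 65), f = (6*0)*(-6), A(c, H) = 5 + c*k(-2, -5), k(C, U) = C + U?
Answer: 0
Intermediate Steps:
A(c, H) = 5 - 7*c (A(c, H) = 5 + c*(-2 - 5) = 5 + c*(-7) = 5 - 7*c)
f = 0 (f = 0*(-6) = 0)
z = -4718 (z = (-1*2232 - 2470) + (5 - 7*3) = (-2232 - 2470) + (5 - 21) = -4702 - 16 = -4718)
f*z = 0*(-4718) = 0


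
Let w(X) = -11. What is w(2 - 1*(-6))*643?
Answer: -7073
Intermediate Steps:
w(2 - 1*(-6))*643 = -11*643 = -7073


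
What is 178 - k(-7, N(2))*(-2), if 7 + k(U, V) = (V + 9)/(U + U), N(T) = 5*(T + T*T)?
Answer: 1109/7 ≈ 158.43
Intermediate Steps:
N(T) = 5*T + 5*T² (N(T) = 5*(T + T²) = 5*T + 5*T²)
k(U, V) = -7 + (9 + V)/(2*U) (k(U, V) = -7 + (V + 9)/(U + U) = -7 + (9 + V)/((2*U)) = -7 + (9 + V)*(1/(2*U)) = -7 + (9 + V)/(2*U))
178 - k(-7, N(2))*(-2) = 178 - (½)*(9 + 5*2*(1 + 2) - 14*(-7))/(-7)*(-2) = 178 - (½)*(-⅐)*(9 + 5*2*3 + 98)*(-2) = 178 - (½)*(-⅐)*(9 + 30 + 98)*(-2) = 178 - (½)*(-⅐)*137*(-2) = 178 - (-137)*(-2)/14 = 178 - 1*137/7 = 178 - 137/7 = 1109/7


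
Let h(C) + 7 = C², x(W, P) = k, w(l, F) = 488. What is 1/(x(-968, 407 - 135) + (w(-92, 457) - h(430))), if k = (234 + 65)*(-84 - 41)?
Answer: -1/221780 ≈ -4.5090e-6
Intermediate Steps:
k = -37375 (k = 299*(-125) = -37375)
x(W, P) = -37375
h(C) = -7 + C²
1/(x(-968, 407 - 135) + (w(-92, 457) - h(430))) = 1/(-37375 + (488 - (-7 + 430²))) = 1/(-37375 + (488 - (-7 + 184900))) = 1/(-37375 + (488 - 1*184893)) = 1/(-37375 + (488 - 184893)) = 1/(-37375 - 184405) = 1/(-221780) = -1/221780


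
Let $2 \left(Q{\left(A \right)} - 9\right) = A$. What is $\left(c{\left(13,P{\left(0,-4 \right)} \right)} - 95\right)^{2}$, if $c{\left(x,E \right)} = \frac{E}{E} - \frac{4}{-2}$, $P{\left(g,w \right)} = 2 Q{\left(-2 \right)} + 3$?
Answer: $8464$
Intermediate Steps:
$Q{\left(A \right)} = 9 + \frac{A}{2}$
$P{\left(g,w \right)} = 19$ ($P{\left(g,w \right)} = 2 \left(9 + \frac{1}{2} \left(-2\right)\right) + 3 = 2 \left(9 - 1\right) + 3 = 2 \cdot 8 + 3 = 16 + 3 = 19$)
$c{\left(x,E \right)} = 3$ ($c{\left(x,E \right)} = 1 - -2 = 1 + 2 = 3$)
$\left(c{\left(13,P{\left(0,-4 \right)} \right)} - 95\right)^{2} = \left(3 - 95\right)^{2} = \left(-92\right)^{2} = 8464$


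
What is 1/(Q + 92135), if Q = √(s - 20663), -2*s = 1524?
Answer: 18427/1697775930 - I*√857/1697775930 ≈ 1.0854e-5 - 1.7243e-8*I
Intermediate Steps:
s = -762 (s = -½*1524 = -762)
Q = 5*I*√857 (Q = √(-762 - 20663) = √(-21425) = 5*I*√857 ≈ 146.37*I)
1/(Q + 92135) = 1/(5*I*√857 + 92135) = 1/(92135 + 5*I*√857)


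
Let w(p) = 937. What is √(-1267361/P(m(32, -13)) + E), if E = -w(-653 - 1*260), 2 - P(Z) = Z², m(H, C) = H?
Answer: √316561434/1022 ≈ 17.409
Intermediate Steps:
P(Z) = 2 - Z²
E = -937 (E = -1*937 = -937)
√(-1267361/P(m(32, -13)) + E) = √(-1267361/(2 - 1*32²) - 937) = √(-1267361/(2 - 1*1024) - 937) = √(-1267361/(2 - 1024) - 937) = √(-1267361/(-1022) - 937) = √(-1267361*(-1/1022) - 937) = √(1267361/1022 - 937) = √(309747/1022) = √316561434/1022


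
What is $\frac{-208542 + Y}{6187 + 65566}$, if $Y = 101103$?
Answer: $- \frac{107439}{71753} \approx -1.4973$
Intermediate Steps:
$\frac{-208542 + Y}{6187 + 65566} = \frac{-208542 + 101103}{6187 + 65566} = - \frac{107439}{71753}$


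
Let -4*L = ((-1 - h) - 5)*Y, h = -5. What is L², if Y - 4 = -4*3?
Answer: 4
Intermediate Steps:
Y = -8 (Y = 4 - 4*3 = 4 - 1*12 = 4 - 12 = -8)
L = -2 (L = -((-1 - 1*(-5)) - 5)*(-8)/4 = -((-1 + 5) - 5)*(-8)/4 = -(4 - 5)*(-8)/4 = -(-1)*(-8)/4 = -¼*8 = -2)
L² = (-2)² = 4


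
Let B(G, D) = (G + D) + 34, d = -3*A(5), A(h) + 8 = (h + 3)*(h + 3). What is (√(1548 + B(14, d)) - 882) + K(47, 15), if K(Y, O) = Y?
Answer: -835 + 2*√357 ≈ -797.21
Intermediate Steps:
A(h) = -8 + (3 + h)² (A(h) = -8 + (h + 3)*(h + 3) = -8 + (3 + h)*(3 + h) = -8 + (3 + h)²)
d = -168 (d = -3*(-8 + (3 + 5)²) = -3*(-8 + 8²) = -3*(-8 + 64) = -3*56 = -168)
B(G, D) = 34 + D + G (B(G, D) = (D + G) + 34 = 34 + D + G)
(√(1548 + B(14, d)) - 882) + K(47, 15) = (√(1548 + (34 - 168 + 14)) - 882) + 47 = (√(1548 - 120) - 882) + 47 = (√1428 - 882) + 47 = (2*√357 - 882) + 47 = (-882 + 2*√357) + 47 = -835 + 2*√357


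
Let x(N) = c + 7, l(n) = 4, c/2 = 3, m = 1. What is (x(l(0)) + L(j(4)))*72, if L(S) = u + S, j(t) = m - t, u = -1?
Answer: 648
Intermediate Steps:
c = 6 (c = 2*3 = 6)
j(t) = 1 - t
L(S) = -1 + S
x(N) = 13 (x(N) = 6 + 7 = 13)
(x(l(0)) + L(j(4)))*72 = (13 + (-1 + (1 - 1*4)))*72 = (13 + (-1 + (1 - 4)))*72 = (13 + (-1 - 3))*72 = (13 - 4)*72 = 9*72 = 648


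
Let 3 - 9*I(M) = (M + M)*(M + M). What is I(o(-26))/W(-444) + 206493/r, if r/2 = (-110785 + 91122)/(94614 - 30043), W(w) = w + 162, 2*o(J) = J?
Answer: -1208581919722/3564621 ≈ -3.3905e+5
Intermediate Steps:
o(J) = J/2
W(w) = 162 + w
I(M) = ⅓ - 4*M²/9 (I(M) = ⅓ - (M + M)*(M + M)/9 = ⅓ - 2*M*2*M/9 = ⅓ - 4*M²/9)
r = -39326/64571 (r = 2*((-110785 + 91122)/(94614 - 30043)) = 2*(-19663/64571) = -39326/64571 ≈ -0.60904)
I(o(-26))/W(-444) + 206493/r = (⅓ - 4*((½)*(-26))²/9)/(162 - 444) + 206493/(-39326/64571) = (⅓ - 4/9*(-13)²)/(-282) + 206493*(-64571/39326) = (⅓ - 4/9*169)*(-1/282) - 1904779929/5618 = (⅓ - 676/9)*(-1/282) - 1904779929/5618 = -673/9*(-1/282) - 1904779929/5618 = 673/2538 - 1904779929/5618 = -1208581919722/3564621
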